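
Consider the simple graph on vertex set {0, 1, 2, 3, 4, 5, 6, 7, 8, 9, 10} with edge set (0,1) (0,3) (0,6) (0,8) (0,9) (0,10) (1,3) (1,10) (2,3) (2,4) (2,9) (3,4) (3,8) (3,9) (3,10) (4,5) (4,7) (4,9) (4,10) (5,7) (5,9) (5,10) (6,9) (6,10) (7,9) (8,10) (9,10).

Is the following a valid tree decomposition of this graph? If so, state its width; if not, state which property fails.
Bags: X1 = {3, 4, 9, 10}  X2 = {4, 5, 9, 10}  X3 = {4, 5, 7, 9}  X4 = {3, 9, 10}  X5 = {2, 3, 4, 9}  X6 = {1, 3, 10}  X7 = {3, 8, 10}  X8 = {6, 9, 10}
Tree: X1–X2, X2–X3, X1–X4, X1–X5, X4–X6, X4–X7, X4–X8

A tree decomposition must satisfy three properties: every vertex lies in some bag; for every edge, both endpoints lie together in some bag; and for every vertex, the bags containing it form a connected subtree. Here vertex 0 appears in no bag, so the decomposition is invalid.

No — vertex 0 appears in no bag.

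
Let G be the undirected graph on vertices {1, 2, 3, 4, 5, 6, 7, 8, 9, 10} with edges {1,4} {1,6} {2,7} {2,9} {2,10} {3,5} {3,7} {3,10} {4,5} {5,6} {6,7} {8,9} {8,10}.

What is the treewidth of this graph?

2

A width-2 tree decomposition is:
Bags: B1 = {1, 4, 5}  B2 = {1, 5, 6}  B3 = {3, 5, 6}  B4 = {3, 6, 7}  B5 = {3, 7, 10}  B6 = {2, 7, 10}  B7 = {2, 8, 10}  B8 = {2, 8, 9}
Tree: B1–B2, B2–B3, B3–B4, B4–B5, B5–B6, B6–B7, B7–B8
The largest bag has 3 vertices, giving width 2; this decomposition certifies tw(G) ≤ 2. The edges 4–1–6–5–4 form a cycle, so G is not a tree and its treewidth is at least 2. Hence tw(G) = 2 exactly.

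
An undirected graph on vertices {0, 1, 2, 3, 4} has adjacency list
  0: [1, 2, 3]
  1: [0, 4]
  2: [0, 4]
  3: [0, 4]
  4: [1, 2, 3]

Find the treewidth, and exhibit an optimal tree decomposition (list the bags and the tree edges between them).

Treewidth 2.
Bags: B1 = {0, 1, 4}  B2 = {0, 3, 4}  B3 = {0, 2, 4}
Tree: B1–B2, B2–B3

Each bag holds 3 vertices, so the decomposition has width 2, which upper-bounds the treewidth. The edges 4–1–0–3–4 form a cycle, so G is not a tree and its treewidth is at least 2. Combining the bounds, tw(G) = 2.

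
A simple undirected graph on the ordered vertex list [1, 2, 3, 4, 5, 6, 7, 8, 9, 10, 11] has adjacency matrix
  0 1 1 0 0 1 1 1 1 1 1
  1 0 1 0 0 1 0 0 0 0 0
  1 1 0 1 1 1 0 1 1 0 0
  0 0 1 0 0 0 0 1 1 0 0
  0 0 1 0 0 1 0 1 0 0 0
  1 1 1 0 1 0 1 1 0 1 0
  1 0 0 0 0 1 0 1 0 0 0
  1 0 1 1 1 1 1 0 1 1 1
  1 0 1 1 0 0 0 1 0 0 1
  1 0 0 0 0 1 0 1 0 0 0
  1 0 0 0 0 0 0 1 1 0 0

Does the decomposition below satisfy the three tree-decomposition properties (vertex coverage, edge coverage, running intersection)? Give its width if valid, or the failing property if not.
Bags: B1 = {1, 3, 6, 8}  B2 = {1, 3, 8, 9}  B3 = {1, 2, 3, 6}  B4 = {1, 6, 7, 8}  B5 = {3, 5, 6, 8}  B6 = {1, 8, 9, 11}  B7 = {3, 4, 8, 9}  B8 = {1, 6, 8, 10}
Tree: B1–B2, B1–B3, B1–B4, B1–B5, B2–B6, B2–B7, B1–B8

Every vertex of G appears in some bag (union = {1, 2, 3, 4, 5, 6, 7, 8, 9, 10, 11}); every edge is covered by a bag; and for each vertex v the set of bags containing v is connected in the bag tree. The decomposition is therefore valid. The largest bag has 4 vertices, so the width is 3.

Yes; width 3.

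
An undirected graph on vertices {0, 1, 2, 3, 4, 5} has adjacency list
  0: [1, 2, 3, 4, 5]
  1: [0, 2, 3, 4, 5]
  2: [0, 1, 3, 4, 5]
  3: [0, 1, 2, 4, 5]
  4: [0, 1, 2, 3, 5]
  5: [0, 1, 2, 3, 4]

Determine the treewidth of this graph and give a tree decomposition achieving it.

A single bag containing all 6 vertices is trivially a valid decomposition of width 5. On the other hand G contains the 6-clique {0, 1, 2, 3, 4, 5}. A clique must lie in a single bag of any decomposition, so no decomposition can have width below 5. Combining the bounds, tw(G) = 5.

Treewidth 5.
One optimal decomposition is:
Bags: B1 = {0, 1, 2, 3, 4, 5}
Tree: (single bag)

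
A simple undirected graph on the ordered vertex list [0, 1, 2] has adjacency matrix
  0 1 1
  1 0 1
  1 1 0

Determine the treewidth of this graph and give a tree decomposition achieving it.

A single bag containing all 3 vertices is trivially a valid decomposition of width 2. For the lower bound, the 3 vertices {0, 1, 2} are pairwise adjacent, and any tree decomposition puts a clique entirely inside one bag — forcing width ≥ 2. Hence tw(G) = 2 exactly.

Treewidth 2.
One such decomposition:
Bags: B1 = {0, 1, 2}
Tree: (single bag)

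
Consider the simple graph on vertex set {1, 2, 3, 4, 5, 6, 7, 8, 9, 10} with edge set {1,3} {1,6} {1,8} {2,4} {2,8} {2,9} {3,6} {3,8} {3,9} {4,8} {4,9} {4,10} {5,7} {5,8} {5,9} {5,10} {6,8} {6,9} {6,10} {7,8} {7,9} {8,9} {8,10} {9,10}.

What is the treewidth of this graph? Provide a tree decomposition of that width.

Treewidth 3.
Bags: B1 = {6, 8, 9, 10}  B2 = {3, 6, 8, 9}  B3 = {4, 8, 9, 10}  B4 = {5, 8, 9, 10}  B5 = {1, 3, 6, 8}  B6 = {2, 4, 8, 9}  B7 = {5, 7, 8, 9}
Tree: B1–B2, B1–B3, B1–B4, B2–B5, B3–B6, B4–B7

Every bag has size at most 4, so the width is 4 − 1 = 3 and tw(G) ≤ 3. On the other hand G contains the 4-clique {1, 3, 6, 8}. A clique must lie in a single bag of any decomposition, so no decomposition can have width below 3. Therefore the treewidth is 3.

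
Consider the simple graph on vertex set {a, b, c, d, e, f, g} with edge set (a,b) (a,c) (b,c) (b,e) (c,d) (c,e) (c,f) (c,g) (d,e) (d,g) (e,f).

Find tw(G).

2

A width-2 tree decomposition is:
Bags: B1 = {b, c, e}  B2 = {c, d, e}  B3 = {c, d, g}  B4 = {a, b, c}  B5 = {c, e, f}
Tree: B1–B2, B2–B3, B1–B4, B1–B5
Each bag holds 3 vertices, so the decomposition has width 2, which upper-bounds the treewidth. For the lower bound, the 3 vertices {c, d, g} are pairwise adjacent, and any tree decomposition puts a clique entirely inside one bag — forcing width ≥ 2. Hence tw(G) = 2 exactly.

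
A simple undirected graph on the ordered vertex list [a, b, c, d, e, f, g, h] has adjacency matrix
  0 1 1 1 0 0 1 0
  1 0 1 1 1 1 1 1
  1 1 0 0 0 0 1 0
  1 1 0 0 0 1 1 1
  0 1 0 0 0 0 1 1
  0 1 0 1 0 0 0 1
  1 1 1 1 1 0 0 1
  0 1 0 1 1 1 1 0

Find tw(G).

A width-3 tree decomposition is:
Bags: B1 = {a, b, d, g}  B2 = {b, d, g, h}  B3 = {b, d, f, h}  B4 = {a, b, c, g}  B5 = {b, e, g, h}
Tree: B1–B2, B2–B3, B1–B4, B2–B5
The largest bag has 4 vertices, giving width 3; this decomposition certifies tw(G) ≤ 3. For the lower bound, the 4 vertices {b, d, g, h} are pairwise adjacent, and any tree decomposition puts a clique entirely inside one bag — forcing width ≥ 3. Therefore the treewidth is 3.

3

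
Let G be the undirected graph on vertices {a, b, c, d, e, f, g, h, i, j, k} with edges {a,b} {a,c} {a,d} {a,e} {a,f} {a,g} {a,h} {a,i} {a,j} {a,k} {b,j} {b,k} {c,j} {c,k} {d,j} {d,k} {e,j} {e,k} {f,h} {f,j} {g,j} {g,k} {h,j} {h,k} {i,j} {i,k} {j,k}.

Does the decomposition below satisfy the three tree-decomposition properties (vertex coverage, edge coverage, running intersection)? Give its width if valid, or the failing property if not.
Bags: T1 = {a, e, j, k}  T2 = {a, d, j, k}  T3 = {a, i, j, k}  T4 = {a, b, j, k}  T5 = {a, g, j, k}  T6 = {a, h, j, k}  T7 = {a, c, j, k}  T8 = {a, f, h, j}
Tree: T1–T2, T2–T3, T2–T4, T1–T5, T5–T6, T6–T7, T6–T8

Yes; width 3.

Checking the three conditions: (i) the bags cover all of {a, b, c, d, e, f, g, h, i, j, k}; (ii) for each edge, some bag contains both endpoints; (iii) the bags containing any fixed vertex form a subtree. All hold, so the decomposition is valid with width 4 − 1 = 3.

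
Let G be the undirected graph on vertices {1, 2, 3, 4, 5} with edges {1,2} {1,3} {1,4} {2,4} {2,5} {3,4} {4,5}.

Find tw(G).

2

A width-2 tree decomposition is:
Bags: B1 = {2, 4, 5}  B2 = {1, 2, 4}  B3 = {1, 3, 4}
Tree: B1–B2, B2–B3
The largest bag has 3 vertices, giving width 2; this decomposition certifies tw(G) ≤ 2. On the other hand G contains the 3-clique {1, 2, 4}. A clique must lie in a single bag of any decomposition, so no decomposition can have width below 2. The upper and lower bounds meet at 2, so that is the treewidth.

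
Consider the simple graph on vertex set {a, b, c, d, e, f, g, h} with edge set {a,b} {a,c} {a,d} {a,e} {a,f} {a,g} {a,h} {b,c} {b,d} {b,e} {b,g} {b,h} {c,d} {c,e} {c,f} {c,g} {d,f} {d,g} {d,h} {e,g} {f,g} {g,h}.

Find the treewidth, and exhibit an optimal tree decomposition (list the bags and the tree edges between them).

Treewidth 4.
One optimal decomposition is:
Bags: B1 = {a, b, c, d, g}  B2 = {a, c, d, f, g}  B3 = {a, b, d, g, h}  B4 = {a, b, c, e, g}
Tree: B1–B2, B1–B3, B1–B4

Every bag has size at most 5, so the width is 5 − 1 = 4 and tw(G) ≤ 4. On the other hand G contains the 5-clique {a, b, d, g, h}. A clique must lie in a single bag of any decomposition, so no decomposition can have width below 4. The upper and lower bounds meet at 4, so that is the treewidth.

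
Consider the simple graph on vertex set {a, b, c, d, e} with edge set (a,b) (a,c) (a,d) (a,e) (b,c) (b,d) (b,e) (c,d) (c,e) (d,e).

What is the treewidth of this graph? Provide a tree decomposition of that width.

Treewidth 4.
One optimal decomposition is:
Bags: B1 = {a, b, c, d, e}
Tree: (single bag)

A single bag containing all 5 vertices is trivially a valid decomposition of width 4. Conversely, {a, b, c, d, e} is a clique of size 5, and the vertices of any clique must share a bag in every tree decomposition; so some bag has ≥ 5 vertices and tw(G) ≥ 4. Combining the bounds, tw(G) = 4.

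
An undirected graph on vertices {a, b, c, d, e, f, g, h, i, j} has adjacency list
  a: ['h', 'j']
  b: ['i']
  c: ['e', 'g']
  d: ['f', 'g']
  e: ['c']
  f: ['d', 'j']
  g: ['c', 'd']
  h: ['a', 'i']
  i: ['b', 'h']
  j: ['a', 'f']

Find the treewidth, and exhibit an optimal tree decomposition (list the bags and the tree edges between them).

Every bag has size at most 2, so the width is 2 − 1 = 1 and tw(G) ≤ 1. Any graph with an edge has treewidth ≥ 1, and G has the edge e–c. Hence tw(G) = 1 exactly.

Treewidth 1.
Bags: B1 = {c, e}  B2 = {c, g}  B3 = {d, g}  B4 = {d, f}  B5 = {f, j}  B6 = {a, j}  B7 = {a, h}  B8 = {h, i}  B9 = {b, i}
Tree: B1–B2, B2–B3, B3–B4, B4–B5, B5–B6, B6–B7, B7–B8, B8–B9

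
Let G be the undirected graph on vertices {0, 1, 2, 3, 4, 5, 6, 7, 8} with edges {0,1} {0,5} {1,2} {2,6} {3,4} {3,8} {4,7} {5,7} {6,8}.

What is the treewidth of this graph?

A width-2 tree decomposition is:
Bags: B1 = {3, 6, 8}  B2 = {3, 4, 6}  B3 = {4, 6, 7}  B4 = {5, 6, 7}  B5 = {0, 5, 6}  B6 = {0, 1, 6}  B7 = {1, 2, 6}
Tree: B1–B2, B2–B3, B3–B4, B4–B5, B5–B6, B6–B7
Each bag holds 3 vertices, so the decomposition has width 2, which upper-bounds the treewidth. The edges 6–8–3–4–7–5–0–1–2–6 form a cycle, so G is not a tree and its treewidth is at least 2. Combining the bounds, tw(G) = 2.

2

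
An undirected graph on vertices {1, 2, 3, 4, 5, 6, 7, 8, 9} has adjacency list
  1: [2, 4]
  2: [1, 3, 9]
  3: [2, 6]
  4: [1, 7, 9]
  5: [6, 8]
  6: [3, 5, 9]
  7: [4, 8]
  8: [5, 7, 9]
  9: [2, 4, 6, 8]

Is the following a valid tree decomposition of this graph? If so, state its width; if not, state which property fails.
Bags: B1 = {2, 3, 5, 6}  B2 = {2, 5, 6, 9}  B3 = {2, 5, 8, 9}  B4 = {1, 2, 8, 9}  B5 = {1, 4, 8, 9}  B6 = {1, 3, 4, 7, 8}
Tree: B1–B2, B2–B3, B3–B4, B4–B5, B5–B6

A tree decomposition must satisfy three properties: every vertex lies in some bag; for every edge, both endpoints lie together in some bag; and for every vertex, the bags containing it form a connected subtree. Here bags containing vertex 3 are not connected in the tree, so the decomposition is invalid.

No — bags containing vertex 3 are not connected in the tree.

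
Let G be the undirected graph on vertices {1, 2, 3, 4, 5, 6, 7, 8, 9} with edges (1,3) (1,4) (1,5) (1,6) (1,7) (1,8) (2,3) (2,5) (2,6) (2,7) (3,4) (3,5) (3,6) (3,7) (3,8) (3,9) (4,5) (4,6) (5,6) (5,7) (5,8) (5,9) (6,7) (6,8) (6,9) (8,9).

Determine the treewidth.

4

A width-4 tree decomposition is:
Bags: B1 = {3, 5, 6, 8, 9}  B2 = {1, 3, 5, 6, 8}  B3 = {1, 3, 5, 6, 7}  B4 = {1, 3, 4, 5, 6}  B5 = {2, 3, 5, 6, 7}
Tree: B1–B2, B2–B3, B3–B4, B3–B5
Every bag has size at most 5, so the width is 5 − 1 = 4 and tw(G) ≤ 4. Conversely, {1, 3, 5, 6, 8} is a clique of size 5, and the vertices of any clique must share a bag in every tree decomposition; so some bag has ≥ 5 vertices and tw(G) ≥ 4. Hence tw(G) = 4 exactly.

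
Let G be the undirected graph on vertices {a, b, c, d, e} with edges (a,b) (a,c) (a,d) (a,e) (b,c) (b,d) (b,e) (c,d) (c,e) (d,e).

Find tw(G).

A width-4 tree decomposition is:
Bags: B1 = {a, b, c, d, e}
Tree: (single bag)
With just one bag of size 5, the width is 5 − 1 = 4, so tw(G) ≤ 4. On the other hand G contains the 5-clique {a, b, c, d, e}. A clique must lie in a single bag of any decomposition, so no decomposition can have width below 4. Hence tw(G) = 4 exactly.

4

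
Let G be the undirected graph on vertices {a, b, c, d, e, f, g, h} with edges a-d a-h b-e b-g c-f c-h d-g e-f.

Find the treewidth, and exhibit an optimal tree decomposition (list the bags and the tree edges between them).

Treewidth 2.
Bags: B1 = {a, d, h}  B2 = {c, d, h}  B3 = {c, d, f}  B4 = {d, e, f}  B5 = {b, d, e}  B6 = {b, d, g}
Tree: B1–B2, B2–B3, B3–B4, B4–B5, B5–B6

Each bag holds 3 vertices, so the decomposition has width 2, which upper-bounds the treewidth. The edges d–a–h–c–f–e–b–g–d form a cycle, so G is not a tree and its treewidth is at least 2. Hence tw(G) = 2 exactly.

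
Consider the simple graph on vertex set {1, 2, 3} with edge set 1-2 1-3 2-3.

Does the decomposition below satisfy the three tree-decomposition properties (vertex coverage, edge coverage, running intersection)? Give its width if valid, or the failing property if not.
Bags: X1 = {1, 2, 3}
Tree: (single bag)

Yes; width 2.

Every vertex of G appears in some bag (union = {1, 2, 3}); every edge is covered by a bag; and for each vertex v the set of bags containing v is connected in the bag tree. The decomposition is therefore valid. The largest bag has 3 vertices, so the width is 2.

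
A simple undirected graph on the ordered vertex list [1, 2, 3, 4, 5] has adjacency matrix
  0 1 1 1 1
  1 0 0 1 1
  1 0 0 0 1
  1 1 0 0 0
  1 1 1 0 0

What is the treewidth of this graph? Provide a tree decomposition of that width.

Every bag has size at most 3, so the width is 3 − 1 = 2 and tw(G) ≤ 2. For the lower bound, the 3 vertices {1, 2, 4} are pairwise adjacent, and any tree decomposition puts a clique entirely inside one bag — forcing width ≥ 2. Combining the bounds, tw(G) = 2.

Treewidth 2.
Bags: B1 = {1, 2, 5}  B2 = {1, 3, 5}  B3 = {1, 2, 4}
Tree: B1–B2, B1–B3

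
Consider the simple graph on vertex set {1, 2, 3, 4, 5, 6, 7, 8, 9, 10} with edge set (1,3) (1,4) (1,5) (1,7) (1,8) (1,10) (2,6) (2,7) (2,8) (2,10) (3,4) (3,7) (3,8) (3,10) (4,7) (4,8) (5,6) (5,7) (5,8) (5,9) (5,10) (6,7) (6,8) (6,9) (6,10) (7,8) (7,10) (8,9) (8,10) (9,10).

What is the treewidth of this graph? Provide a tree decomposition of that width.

Every bag has size at most 5, so the width is 5 − 1 = 4 and tw(G) ≤ 4. On the other hand G contains the 5-clique {5, 6, 8, 9, 10}. A clique must lie in a single bag of any decomposition, so no decomposition can have width below 4. Hence tw(G) = 4 exactly.

Treewidth 4.
Bags: B1 = {1, 5, 7, 8, 10}  B2 = {1, 3, 7, 8, 10}  B3 = {1, 3, 4, 7, 8}  B4 = {5, 6, 7, 8, 10}  B5 = {5, 6, 8, 9, 10}  B6 = {2, 6, 7, 8, 10}
Tree: B1–B2, B2–B3, B1–B4, B4–B5, B4–B6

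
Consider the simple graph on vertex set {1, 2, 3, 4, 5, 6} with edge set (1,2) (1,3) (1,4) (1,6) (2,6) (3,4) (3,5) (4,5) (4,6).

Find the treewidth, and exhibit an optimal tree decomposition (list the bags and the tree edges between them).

Each bag holds 3 vertices, so the decomposition has width 2, which upper-bounds the treewidth. Conversely, {1, 2, 6} is a clique of size 3, and the vertices of any clique must share a bag in every tree decomposition; so some bag has ≥ 3 vertices and tw(G) ≥ 2. The upper and lower bounds meet at 2, so that is the treewidth.

Treewidth 2.
One such decomposition:
Bags: B1 = {1, 4, 6}  B2 = {1, 2, 6}  B3 = {1, 3, 4}  B4 = {3, 4, 5}
Tree: B1–B2, B1–B3, B3–B4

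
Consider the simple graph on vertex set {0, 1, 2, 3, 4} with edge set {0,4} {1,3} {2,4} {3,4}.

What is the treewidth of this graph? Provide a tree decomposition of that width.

Treewidth 1.
Bags: B1 = {1, 3}  B2 = {3, 4}  B3 = {0, 4}  B4 = {2, 4}
Tree: B1–B2, B2–B3, B2–B4

Every bag has size at most 2, so the width is 2 − 1 = 1 and tw(G) ≤ 1. Any graph with an edge has treewidth ≥ 1, and G has the edge 3–1. Hence tw(G) = 1 exactly.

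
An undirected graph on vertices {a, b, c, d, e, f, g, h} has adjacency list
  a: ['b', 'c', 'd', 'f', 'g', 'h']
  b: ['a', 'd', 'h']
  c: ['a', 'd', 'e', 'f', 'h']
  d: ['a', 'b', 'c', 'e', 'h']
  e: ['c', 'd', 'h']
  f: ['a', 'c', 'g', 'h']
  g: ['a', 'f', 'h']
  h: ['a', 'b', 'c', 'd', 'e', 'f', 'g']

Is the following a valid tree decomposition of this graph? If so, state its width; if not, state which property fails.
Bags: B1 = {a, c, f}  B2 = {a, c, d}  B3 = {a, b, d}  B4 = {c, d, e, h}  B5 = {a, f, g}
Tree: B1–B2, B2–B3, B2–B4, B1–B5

No — edge (h,f) lies in no bag.

A tree decomposition must satisfy three properties: every vertex lies in some bag; for every edge, both endpoints lie together in some bag; and for every vertex, the bags containing it form a connected subtree. Here edge (h,f) lies in no bag, so the decomposition is invalid.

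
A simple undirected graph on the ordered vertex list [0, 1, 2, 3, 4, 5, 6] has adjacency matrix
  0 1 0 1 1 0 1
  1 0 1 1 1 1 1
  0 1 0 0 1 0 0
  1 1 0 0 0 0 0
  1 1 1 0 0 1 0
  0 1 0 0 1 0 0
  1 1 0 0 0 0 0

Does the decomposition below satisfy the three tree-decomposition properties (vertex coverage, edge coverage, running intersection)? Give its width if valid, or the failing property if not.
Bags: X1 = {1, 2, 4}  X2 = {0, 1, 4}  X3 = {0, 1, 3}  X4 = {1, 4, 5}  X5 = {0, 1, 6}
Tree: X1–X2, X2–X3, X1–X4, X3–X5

Yes; width 2.

Checking the three conditions: (i) the bags cover all of {0, 1, 2, 3, 4, 5, 6}; (ii) for each edge, some bag contains both endpoints; (iii) the bags containing any fixed vertex form a subtree. All hold, so the decomposition is valid with width 3 − 1 = 2.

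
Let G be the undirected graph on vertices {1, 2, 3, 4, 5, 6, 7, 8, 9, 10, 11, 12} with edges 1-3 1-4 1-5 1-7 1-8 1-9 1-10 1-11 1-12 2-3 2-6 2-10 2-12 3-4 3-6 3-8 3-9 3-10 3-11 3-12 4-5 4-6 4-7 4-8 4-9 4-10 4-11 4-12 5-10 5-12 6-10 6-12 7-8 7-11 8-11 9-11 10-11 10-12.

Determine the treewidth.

4

A width-4 tree decomposition is:
Bags: B1 = {1, 3, 4, 8, 11}  B2 = {1, 4, 7, 8, 11}  B3 = {1, 3, 4, 9, 11}  B4 = {1, 3, 4, 10, 11}  B5 = {1, 3, 4, 10, 12}  B6 = {3, 4, 6, 10, 12}  B7 = {1, 4, 5, 10, 12}  B8 = {2, 3, 6, 10, 12}
Tree: B1–B2, B1–B3, B1–B4, B4–B5, B5–B6, B5–B7, B6–B8
The largest bag has 5 vertices, giving width 4; this decomposition certifies tw(G) ≤ 4. For the lower bound, the 5 vertices {2, 3, 6, 10, 12} are pairwise adjacent, and any tree decomposition puts a clique entirely inside one bag — forcing width ≥ 4. The upper and lower bounds meet at 4, so that is the treewidth.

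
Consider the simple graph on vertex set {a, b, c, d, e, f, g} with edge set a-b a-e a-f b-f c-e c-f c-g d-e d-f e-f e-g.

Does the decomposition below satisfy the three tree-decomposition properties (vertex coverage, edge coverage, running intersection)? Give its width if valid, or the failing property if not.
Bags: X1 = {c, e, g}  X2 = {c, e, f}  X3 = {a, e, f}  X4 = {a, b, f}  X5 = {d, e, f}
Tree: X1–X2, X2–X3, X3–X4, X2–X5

Yes; width 2.

Checking the three conditions: (i) the bags cover all of {a, b, c, d, e, f, g}; (ii) for each edge, some bag contains both endpoints; (iii) the bags containing any fixed vertex form a subtree. All hold, so the decomposition is valid with width 3 − 1 = 2.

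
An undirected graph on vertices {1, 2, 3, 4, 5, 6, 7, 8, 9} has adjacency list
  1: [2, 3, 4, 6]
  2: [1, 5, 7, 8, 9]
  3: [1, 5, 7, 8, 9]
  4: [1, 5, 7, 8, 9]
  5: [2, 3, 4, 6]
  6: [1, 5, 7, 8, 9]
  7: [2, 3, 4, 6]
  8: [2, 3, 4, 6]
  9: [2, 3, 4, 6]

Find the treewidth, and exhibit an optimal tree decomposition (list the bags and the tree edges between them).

Treewidth 4.
Bags: B1 = {2, 3, 4, 6, 7}  B2 = {2, 3, 4, 6, 9}  B3 = {2, 3, 4, 5, 6}  B4 = {1, 2, 3, 4, 6}  B5 = {2, 3, 4, 6, 8}
Tree: B1–B2, B2–B3, B3–B4, B4–B5

Each bag holds 5 vertices, so the decomposition has width 4, which upper-bounds the treewidth. For the lower bound: the 5 vertex sets {4,7}, {6,9}, {2,5}, {3}, {1} are disjoint, each induces a connected subgraph, and every pair is joined by at least one edge of G. Contracting each set to a single vertex therefore yields K_{5} as a minor, and since treewidth is minor-monotone, tw(G) ≥ tw(K_{5}) = 4. Combining the bounds, tw(G) = 4.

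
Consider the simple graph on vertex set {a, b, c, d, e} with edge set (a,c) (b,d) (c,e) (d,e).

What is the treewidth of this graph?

A width-1 tree decomposition is:
Bags: B1 = {a, c}  B2 = {c, e}  B3 = {d, e}  B4 = {b, d}
Tree: B1–B2, B2–B3, B3–B4
The largest bag has 2 vertices, giving width 1; this decomposition certifies tw(G) ≤ 1. Since G has at least one edge (e.g. a–c), it is not an edgeless graph, so tw(G) ≥ 1. Hence tw(G) = 1 exactly.

1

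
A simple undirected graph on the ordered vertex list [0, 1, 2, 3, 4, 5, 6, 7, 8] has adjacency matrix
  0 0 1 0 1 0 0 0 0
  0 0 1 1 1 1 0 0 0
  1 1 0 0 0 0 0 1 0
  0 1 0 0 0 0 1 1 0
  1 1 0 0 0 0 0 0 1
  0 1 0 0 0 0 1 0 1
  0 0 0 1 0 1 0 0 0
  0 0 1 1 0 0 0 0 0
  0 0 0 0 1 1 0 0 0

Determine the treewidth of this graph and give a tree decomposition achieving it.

Treewidth 3.
Bags: B1 = {0, 2, 4, 7}  B2 = {1, 2, 4, 7}  B3 = {1, 3, 4, 7}  B4 = {1, 3, 4, 8}  B5 = {1, 3, 5, 8}  B6 = {3, 5, 6, 8}
Tree: B1–B2, B2–B3, B3–B4, B4–B5, B5–B6

Each bag holds 4 vertices, so the decomposition has width 3, which upper-bounds the treewidth. For the lower bound: the 4 vertex sets {0,2,7}, {4}, {1}, {3,5,6,8} are disjoint, each induces a connected subgraph, and every pair is joined by at least one edge of G. Contracting each set to a single vertex therefore yields K_{4} as a minor, and since treewidth is minor-monotone, tw(G) ≥ tw(K_{4}) = 3. Therefore the treewidth is 3.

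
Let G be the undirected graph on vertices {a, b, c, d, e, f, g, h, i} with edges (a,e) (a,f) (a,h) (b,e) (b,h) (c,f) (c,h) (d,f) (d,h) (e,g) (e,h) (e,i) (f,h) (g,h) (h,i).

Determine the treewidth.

A width-2 tree decomposition is:
Bags: B1 = {e, g, h}  B2 = {a, e, h}  B3 = {e, h, i}  B4 = {a, f, h}  B5 = {c, f, h}  B6 = {d, f, h}  B7 = {b, e, h}
Tree: B1–B2, B1–B3, B2–B4, B4–B5, B5–B6, B3–B7
Each bag holds 3 vertices, so the decomposition has width 2, which upper-bounds the treewidth. Conversely, {d, f, h} is a clique of size 3, and the vertices of any clique must share a bag in every tree decomposition; so some bag has ≥ 3 vertices and tw(G) ≥ 2. Combining the bounds, tw(G) = 2.

2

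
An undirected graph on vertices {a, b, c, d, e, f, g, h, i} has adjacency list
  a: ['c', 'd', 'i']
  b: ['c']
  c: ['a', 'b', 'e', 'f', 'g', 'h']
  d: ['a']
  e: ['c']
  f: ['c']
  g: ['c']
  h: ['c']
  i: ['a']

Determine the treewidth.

A width-1 tree decomposition is:
Bags: B1 = {a, c}  B2 = {b, c}  B3 = {c, e}  B4 = {a, d}  B5 = {c, f}  B6 = {c, h}  B7 = {c, g}  B8 = {a, i}
Tree: B1–B2, B2–B3, B1–B4, B3–B5, B3–B6, B6–B7, B1–B8
Every bag has size at most 2, so the width is 2 − 1 = 1 and tw(G) ≤ 1. G has an edge, so its treewidth is at least 1. Hence tw(G) = 1 exactly.

1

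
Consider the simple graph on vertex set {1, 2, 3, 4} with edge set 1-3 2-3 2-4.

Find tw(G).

A width-1 tree decomposition is:
Bags: B1 = {2, 4}  B2 = {2, 3}  B3 = {1, 3}
Tree: B1–B2, B2–B3
Each bag holds 2 vertices, so the decomposition has width 1, which upper-bounds the treewidth. Any graph with an edge has treewidth ≥ 1, and G has the edge 4–2. The upper and lower bounds meet at 1, so that is the treewidth.

1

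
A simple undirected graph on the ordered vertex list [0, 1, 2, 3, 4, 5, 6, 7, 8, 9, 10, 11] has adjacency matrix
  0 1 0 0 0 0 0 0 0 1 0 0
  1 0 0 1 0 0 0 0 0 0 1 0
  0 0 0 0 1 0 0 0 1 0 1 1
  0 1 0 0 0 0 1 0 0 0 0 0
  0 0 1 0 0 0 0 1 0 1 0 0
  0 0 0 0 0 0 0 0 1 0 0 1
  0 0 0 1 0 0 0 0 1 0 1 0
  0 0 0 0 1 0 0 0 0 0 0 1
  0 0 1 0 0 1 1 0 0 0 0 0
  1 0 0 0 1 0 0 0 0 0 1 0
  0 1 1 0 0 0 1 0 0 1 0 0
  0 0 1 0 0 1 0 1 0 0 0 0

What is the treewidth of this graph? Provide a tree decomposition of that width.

Every bag has size at most 4, so the width is 4 − 1 = 3 and tw(G) ≤ 3. For the lower bound: the 4 vertex sets {5,7,11}, {4}, {2}, {6,8,9,10} are disjoint, each induces a connected subgraph, and every pair is joined by at least one edge of G. Contracting each set to a single vertex therefore yields K_{4} as a minor, and since treewidth is minor-monotone, tw(G) ≥ tw(K_{4}) = 3. Hence tw(G) = 3 exactly.

Treewidth 3.
Bags: B1 = {4, 5, 7, 11}  B2 = {2, 4, 5, 11}  B3 = {2, 4, 5, 8}  B4 = {2, 4, 8, 9}  B5 = {2, 8, 9, 10}  B6 = {6, 8, 9, 10}  B7 = {0, 6, 9, 10}  B8 = {0, 1, 6, 10}  B9 = {0, 1, 3, 6}
Tree: B1–B2, B2–B3, B3–B4, B4–B5, B5–B6, B6–B7, B7–B8, B8–B9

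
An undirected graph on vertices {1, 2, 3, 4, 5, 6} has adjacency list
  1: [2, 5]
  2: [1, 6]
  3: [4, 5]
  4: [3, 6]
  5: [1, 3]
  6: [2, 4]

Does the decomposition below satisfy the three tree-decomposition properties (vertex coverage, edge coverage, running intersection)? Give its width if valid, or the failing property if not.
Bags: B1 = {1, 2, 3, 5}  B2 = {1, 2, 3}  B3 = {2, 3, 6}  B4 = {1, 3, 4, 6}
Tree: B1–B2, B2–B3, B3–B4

No — bags containing vertex 1 are not connected in the tree.

A tree decomposition must satisfy three properties: every vertex lies in some bag; for every edge, both endpoints lie together in some bag; and for every vertex, the bags containing it form a connected subtree. Here bags containing vertex 1 are not connected in the tree, so the decomposition is invalid.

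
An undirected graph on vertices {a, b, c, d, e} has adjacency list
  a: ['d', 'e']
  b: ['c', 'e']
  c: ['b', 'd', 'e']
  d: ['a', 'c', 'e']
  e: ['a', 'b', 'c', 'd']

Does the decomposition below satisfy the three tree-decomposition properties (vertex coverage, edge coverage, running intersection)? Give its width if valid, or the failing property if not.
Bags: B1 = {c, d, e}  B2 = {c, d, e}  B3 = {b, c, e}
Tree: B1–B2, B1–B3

No — vertex a appears in no bag.

A tree decomposition must satisfy three properties: every vertex lies in some bag; for every edge, both endpoints lie together in some bag; and for every vertex, the bags containing it form a connected subtree. Here vertex a appears in no bag, so the decomposition is invalid.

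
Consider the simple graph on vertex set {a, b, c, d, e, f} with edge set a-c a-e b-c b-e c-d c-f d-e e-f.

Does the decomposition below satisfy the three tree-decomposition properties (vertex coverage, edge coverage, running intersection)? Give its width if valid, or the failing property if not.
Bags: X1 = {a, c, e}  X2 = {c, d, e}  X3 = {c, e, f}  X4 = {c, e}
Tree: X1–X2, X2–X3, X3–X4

A tree decomposition must satisfy three properties: every vertex lies in some bag; for every edge, both endpoints lie together in some bag; and for every vertex, the bags containing it form a connected subtree. Here vertex b appears in no bag, so the decomposition is invalid.

No — vertex b appears in no bag.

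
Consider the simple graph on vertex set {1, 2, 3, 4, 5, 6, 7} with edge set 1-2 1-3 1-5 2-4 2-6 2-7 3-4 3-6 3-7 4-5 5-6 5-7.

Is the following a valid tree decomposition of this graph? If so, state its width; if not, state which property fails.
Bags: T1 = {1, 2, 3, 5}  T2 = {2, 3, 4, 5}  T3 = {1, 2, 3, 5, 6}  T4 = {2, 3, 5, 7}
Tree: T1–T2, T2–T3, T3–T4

No — bags containing vertex 1 are not connected in the tree.

A tree decomposition must satisfy three properties: every vertex lies in some bag; for every edge, both endpoints lie together in some bag; and for every vertex, the bags containing it form a connected subtree. Here bags containing vertex 1 are not connected in the tree, so the decomposition is invalid.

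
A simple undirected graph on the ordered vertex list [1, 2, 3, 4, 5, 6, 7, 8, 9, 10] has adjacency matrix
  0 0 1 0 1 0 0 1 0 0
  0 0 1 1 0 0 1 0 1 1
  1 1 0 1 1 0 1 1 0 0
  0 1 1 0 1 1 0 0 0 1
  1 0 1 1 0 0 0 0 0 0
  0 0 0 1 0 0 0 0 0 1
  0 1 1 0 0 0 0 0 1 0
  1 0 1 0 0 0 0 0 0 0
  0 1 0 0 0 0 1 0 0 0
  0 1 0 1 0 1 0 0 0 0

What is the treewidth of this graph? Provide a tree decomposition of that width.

Treewidth 2.
One such decomposition:
Bags: B1 = {1, 3, 5}  B2 = {3, 4, 5}  B3 = {2, 3, 4}  B4 = {2, 4, 10}  B5 = {2, 3, 7}  B6 = {4, 6, 10}  B7 = {2, 7, 9}  B8 = {1, 3, 8}
Tree: B1–B2, B2–B3, B3–B4, B3–B5, B4–B6, B5–B7, B1–B8

Every bag has size at most 3, so the width is 3 − 1 = 2 and tw(G) ≤ 2. On the other hand G contains the 3-clique {2, 7, 9}. A clique must lie in a single bag of any decomposition, so no decomposition can have width below 2. Combining the bounds, tw(G) = 2.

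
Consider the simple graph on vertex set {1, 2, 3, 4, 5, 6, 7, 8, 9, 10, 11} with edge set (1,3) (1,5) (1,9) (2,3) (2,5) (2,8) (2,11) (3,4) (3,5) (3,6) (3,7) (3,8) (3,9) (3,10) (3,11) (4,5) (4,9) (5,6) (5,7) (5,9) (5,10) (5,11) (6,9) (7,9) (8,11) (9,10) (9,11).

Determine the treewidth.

A width-3 tree decomposition is:
Bags: B1 = {3, 5, 9, 10}  B2 = {3, 5, 7, 9}  B3 = {3, 5, 6, 9}  B4 = {3, 5, 9, 11}  B5 = {3, 4, 5, 9}  B6 = {1, 3, 5, 9}  B7 = {2, 3, 5, 11}  B8 = {2, 3, 8, 11}
Tree: B1–B2, B2–B3, B3–B4, B2–B5, B4–B6, B4–B7, B7–B8
The largest bag has 4 vertices, giving width 3; this decomposition certifies tw(G) ≤ 3. On the other hand G contains the 4-clique {2, 3, 8, 11}. A clique must lie in a single bag of any decomposition, so no decomposition can have width below 3. Combining the bounds, tw(G) = 3.

3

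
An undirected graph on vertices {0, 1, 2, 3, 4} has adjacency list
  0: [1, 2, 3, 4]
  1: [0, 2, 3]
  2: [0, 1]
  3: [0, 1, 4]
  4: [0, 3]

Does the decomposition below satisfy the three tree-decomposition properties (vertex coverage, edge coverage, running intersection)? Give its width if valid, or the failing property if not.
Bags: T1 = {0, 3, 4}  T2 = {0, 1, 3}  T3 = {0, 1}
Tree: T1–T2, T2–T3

No — vertex 2 appears in no bag.

A tree decomposition must satisfy three properties: every vertex lies in some bag; for every edge, both endpoints lie together in some bag; and for every vertex, the bags containing it form a connected subtree. Here vertex 2 appears in no bag, so the decomposition is invalid.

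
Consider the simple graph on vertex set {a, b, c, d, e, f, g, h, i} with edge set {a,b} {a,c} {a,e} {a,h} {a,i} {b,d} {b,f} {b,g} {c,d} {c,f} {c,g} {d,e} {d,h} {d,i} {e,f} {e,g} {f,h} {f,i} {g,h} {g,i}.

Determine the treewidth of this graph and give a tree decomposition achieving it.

Treewidth 4.
One optimal decomposition is:
Bags: B1 = {a, b, d, f, g}  B2 = {a, d, f, g, h}  B3 = {a, d, f, g, i}  B4 = {a, d, e, f, g}  B5 = {a, c, d, f, g}
Tree: B1–B2, B2–B3, B3–B4, B4–B5

Every bag has size at most 5, so the width is 5 − 1 = 4 and tw(G) ≤ 4. For the lower bound: the 5 vertex sets {b,f}, {g,h}, {a,i}, {d}, {e} are disjoint, each induces a connected subgraph, and every pair is joined by at least one edge of G. Contracting each set to a single vertex therefore yields K_{5} as a minor, and since treewidth is minor-monotone, tw(G) ≥ tw(K_{5}) = 4. Therefore the treewidth is 4.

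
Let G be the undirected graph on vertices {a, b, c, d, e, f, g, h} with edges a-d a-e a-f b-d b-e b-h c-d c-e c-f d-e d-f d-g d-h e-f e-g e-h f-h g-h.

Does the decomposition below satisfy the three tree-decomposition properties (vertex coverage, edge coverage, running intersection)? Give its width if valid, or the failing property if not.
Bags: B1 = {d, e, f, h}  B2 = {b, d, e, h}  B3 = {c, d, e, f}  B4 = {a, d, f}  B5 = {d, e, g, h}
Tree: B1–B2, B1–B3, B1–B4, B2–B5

No — edge (e,a) lies in no bag.

A tree decomposition must satisfy three properties: every vertex lies in some bag; for every edge, both endpoints lie together in some bag; and for every vertex, the bags containing it form a connected subtree. Here edge (e,a) lies in no bag, so the decomposition is invalid.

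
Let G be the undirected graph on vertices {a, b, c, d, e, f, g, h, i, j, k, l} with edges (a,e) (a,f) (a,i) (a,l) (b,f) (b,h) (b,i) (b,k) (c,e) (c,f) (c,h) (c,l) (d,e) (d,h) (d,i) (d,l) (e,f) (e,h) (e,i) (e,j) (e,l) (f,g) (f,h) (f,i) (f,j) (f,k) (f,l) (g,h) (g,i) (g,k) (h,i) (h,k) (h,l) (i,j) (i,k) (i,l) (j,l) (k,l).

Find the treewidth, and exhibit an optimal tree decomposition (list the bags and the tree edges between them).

Treewidth 4.
One optimal decomposition is:
Bags: B1 = {e, f, h, i, l}  B2 = {d, e, h, i, l}  B3 = {e, f, i, j, l}  B4 = {c, e, f, h, l}  B5 = {a, e, f, i, l}  B6 = {f, h, i, k, l}  B7 = {b, f, h, i, k}  B8 = {f, g, h, i, k}
Tree: B1–B2, B1–B3, B1–B4, B3–B5, B1–B6, B6–B7, B7–B8

Every bag has size at most 5, so the width is 5 − 1 = 4 and tw(G) ≤ 4. Conversely, {d, e, h, i, l} is a clique of size 5, and the vertices of any clique must share a bag in every tree decomposition; so some bag has ≥ 5 vertices and tw(G) ≥ 4. The upper and lower bounds meet at 4, so that is the treewidth.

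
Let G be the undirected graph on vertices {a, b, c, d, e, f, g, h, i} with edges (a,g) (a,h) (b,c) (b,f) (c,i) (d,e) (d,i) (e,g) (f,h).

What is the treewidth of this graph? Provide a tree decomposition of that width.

The largest bag has 3 vertices, giving width 2; this decomposition certifies tw(G) ≤ 2. For the lower bound, G contains the cycle d–i–c–b–f–h–a–g–e–d, so G is not a forest; only forests have treewidth ≤ 1, hence tw(G) ≥ 2. Combining the bounds, tw(G) = 2.

Treewidth 2.
One optimal decomposition is:
Bags: B1 = {c, d, i}  B2 = {b, c, d}  B3 = {b, d, f}  B4 = {d, f, h}  B5 = {a, d, h}  B6 = {a, d, g}  B7 = {d, e, g}
Tree: B1–B2, B2–B3, B3–B4, B4–B5, B5–B6, B6–B7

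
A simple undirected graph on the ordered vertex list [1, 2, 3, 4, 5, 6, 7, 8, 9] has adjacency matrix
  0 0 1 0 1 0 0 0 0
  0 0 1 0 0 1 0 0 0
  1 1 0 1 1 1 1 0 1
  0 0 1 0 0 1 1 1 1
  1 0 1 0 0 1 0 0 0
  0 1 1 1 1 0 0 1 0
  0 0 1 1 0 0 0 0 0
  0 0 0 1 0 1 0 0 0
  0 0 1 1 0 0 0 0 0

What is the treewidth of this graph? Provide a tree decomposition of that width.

Treewidth 2.
Bags: B1 = {3, 4, 7}  B2 = {3, 4, 6}  B3 = {3, 5, 6}  B4 = {1, 3, 5}  B5 = {4, 6, 8}  B6 = {3, 4, 9}  B7 = {2, 3, 6}
Tree: B1–B2, B2–B3, B3–B4, B2–B5, B1–B6, B2–B7

Each bag holds 3 vertices, so the decomposition has width 2, which upper-bounds the treewidth. For the lower bound, the 3 vertices {4, 6, 8} are pairwise adjacent, and any tree decomposition puts a clique entirely inside one bag — forcing width ≥ 2. The upper and lower bounds meet at 2, so that is the treewidth.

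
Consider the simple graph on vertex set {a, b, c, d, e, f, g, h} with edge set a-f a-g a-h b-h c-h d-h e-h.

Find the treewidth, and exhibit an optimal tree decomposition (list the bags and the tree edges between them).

Treewidth 1.
One optimal decomposition is:
Bags: B1 = {c, h}  B2 = {a, h}  B3 = {a, f}  B4 = {b, h}  B5 = {e, h}  B6 = {d, h}  B7 = {a, g}
Tree: B1–B2, B2–B3, B1–B4, B2–B5, B4–B6, B3–B7

Every bag has size at most 2, so the width is 2 − 1 = 1 and tw(G) ≤ 1. Any graph with an edge has treewidth ≥ 1, and G has the edge h–c. Combining the bounds, tw(G) = 1.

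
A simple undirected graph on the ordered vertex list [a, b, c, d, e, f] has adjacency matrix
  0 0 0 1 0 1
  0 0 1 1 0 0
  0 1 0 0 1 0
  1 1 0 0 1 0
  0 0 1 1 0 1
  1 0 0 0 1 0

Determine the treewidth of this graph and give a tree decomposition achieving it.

Each bag holds 3 vertices, so the decomposition has width 2, which upper-bounds the treewidth. For the lower bound, G contains the cycle c–b–d–e–c, so G is not a forest; only forests have treewidth ≤ 1, hence tw(G) ≥ 2. Therefore the treewidth is 2.

Treewidth 2.
Bags: B1 = {b, c, e}  B2 = {b, d, e}  B3 = {d, e, f}  B4 = {a, d, f}
Tree: B1–B2, B2–B3, B3–B4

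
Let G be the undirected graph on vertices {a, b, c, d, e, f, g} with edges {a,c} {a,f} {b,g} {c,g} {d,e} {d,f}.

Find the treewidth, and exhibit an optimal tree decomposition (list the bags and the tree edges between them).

Treewidth 1.
Bags: B1 = {d, e}  B2 = {d, f}  B3 = {a, f}  B4 = {a, c}  B5 = {c, g}  B6 = {b, g}
Tree: B1–B2, B2–B3, B3–B4, B4–B5, B5–B6

The largest bag has 2 vertices, giving width 1; this decomposition certifies tw(G) ≤ 1. Any graph with an edge has treewidth ≥ 1, and G has the edge e–d. Hence tw(G) = 1 exactly.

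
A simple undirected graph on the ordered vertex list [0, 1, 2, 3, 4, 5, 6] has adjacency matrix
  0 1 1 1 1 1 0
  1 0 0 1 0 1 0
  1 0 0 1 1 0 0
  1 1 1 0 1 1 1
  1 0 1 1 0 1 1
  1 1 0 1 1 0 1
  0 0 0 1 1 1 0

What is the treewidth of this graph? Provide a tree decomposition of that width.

Each bag holds 4 vertices, so the decomposition has width 3, which upper-bounds the treewidth. Conversely, {0, 1, 3, 5} is a clique of size 4, and the vertices of any clique must share a bag in every tree decomposition; so some bag has ≥ 4 vertices and tw(G) ≥ 3. Therefore the treewidth is 3.

Treewidth 3.
Bags: B1 = {3, 4, 5, 6}  B2 = {0, 3, 4, 5}  B3 = {0, 1, 3, 5}  B4 = {0, 2, 3, 4}
Tree: B1–B2, B2–B3, B2–B4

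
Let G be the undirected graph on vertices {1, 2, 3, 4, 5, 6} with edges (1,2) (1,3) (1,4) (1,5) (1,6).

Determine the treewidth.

A width-1 tree decomposition is:
Bags: B1 = {1, 6}  B2 = {1, 2}  B3 = {1, 4}  B4 = {1, 3}  B5 = {1, 5}
Tree: B1–B2, B1–B3, B1–B4, B2–B5
The largest bag has 2 vertices, giving width 1; this decomposition certifies tw(G) ≤ 1. Any graph with an edge has treewidth ≥ 1, and G has the edge 6–1. Therefore the treewidth is 1.

1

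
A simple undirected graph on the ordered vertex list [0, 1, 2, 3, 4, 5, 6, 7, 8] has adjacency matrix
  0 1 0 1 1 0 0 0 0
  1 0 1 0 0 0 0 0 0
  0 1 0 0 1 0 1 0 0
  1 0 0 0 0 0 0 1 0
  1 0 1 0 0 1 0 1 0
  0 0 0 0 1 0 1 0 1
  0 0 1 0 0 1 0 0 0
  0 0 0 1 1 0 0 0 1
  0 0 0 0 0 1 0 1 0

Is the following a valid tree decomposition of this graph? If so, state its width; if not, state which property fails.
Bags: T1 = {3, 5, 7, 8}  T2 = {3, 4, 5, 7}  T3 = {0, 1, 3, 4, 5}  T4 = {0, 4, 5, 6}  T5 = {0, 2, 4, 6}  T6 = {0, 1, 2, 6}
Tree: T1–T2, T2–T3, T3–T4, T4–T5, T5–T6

No — bags containing vertex 1 are not connected in the tree.

A tree decomposition must satisfy three properties: every vertex lies in some bag; for every edge, both endpoints lie together in some bag; and for every vertex, the bags containing it form a connected subtree. Here bags containing vertex 1 are not connected in the tree, so the decomposition is invalid.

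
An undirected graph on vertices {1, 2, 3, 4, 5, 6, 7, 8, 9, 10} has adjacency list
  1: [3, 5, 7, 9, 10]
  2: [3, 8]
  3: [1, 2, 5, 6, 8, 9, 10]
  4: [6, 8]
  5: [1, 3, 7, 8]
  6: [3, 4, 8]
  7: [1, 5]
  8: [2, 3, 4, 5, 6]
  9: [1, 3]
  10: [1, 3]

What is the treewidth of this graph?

2

A width-2 tree decomposition is:
Bags: B1 = {2, 3, 8}  B2 = {3, 5, 8}  B3 = {3, 6, 8}  B4 = {1, 3, 5}  B5 = {1, 5, 7}  B6 = {1, 3, 10}  B7 = {4, 6, 8}  B8 = {1, 3, 9}
Tree: B1–B2, B2–B3, B2–B4, B4–B5, B4–B6, B3–B7, B4–B8
Each bag holds 3 vertices, so the decomposition has width 2, which upper-bounds the treewidth. For the lower bound, the 3 vertices {2, 3, 8} are pairwise adjacent, and any tree decomposition puts a clique entirely inside one bag — forcing width ≥ 2. Therefore the treewidth is 2.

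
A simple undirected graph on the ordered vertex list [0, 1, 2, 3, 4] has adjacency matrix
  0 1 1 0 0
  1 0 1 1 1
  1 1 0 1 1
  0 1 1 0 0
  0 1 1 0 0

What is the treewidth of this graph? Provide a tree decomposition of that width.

Treewidth 2.
One optimal decomposition is:
Bags: B1 = {0, 1, 2}  B2 = {1, 2, 4}  B3 = {1, 2, 3}
Tree: B1–B2, B2–B3

The largest bag has 3 vertices, giving width 2; this decomposition certifies tw(G) ≤ 2. Conversely, {0, 1, 2} is a clique of size 3, and the vertices of any clique must share a bag in every tree decomposition; so some bag has ≥ 3 vertices and tw(G) ≥ 2. Hence tw(G) = 2 exactly.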